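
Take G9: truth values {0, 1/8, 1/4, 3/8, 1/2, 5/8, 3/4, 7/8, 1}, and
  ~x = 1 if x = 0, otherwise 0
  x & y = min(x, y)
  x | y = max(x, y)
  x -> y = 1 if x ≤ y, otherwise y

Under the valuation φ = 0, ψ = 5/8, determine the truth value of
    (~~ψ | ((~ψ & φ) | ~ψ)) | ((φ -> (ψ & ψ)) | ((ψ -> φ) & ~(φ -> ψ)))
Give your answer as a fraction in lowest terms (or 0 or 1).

1

~ψ = ~5/8 = 0
~~ψ = ~0 = 1
~ψ = ~5/8 = 0
~ψ & φ = 0 & 0 = 0
~ψ = ~5/8 = 0
(~ψ & φ) | ~ψ = 0 | 0 = 0
~~ψ | ((~ψ & φ) | ~ψ) = 1 | 0 = 1
ψ & ψ = 5/8 & 5/8 = 5/8
φ -> (ψ & ψ) = 0 -> 5/8 = 1
ψ -> φ = 5/8 -> 0 = 0
φ -> ψ = 0 -> 5/8 = 1
~(φ -> ψ) = ~1 = 0
(ψ -> φ) & ~(φ -> ψ) = 0 & 0 = 0
(φ -> (ψ & ψ)) | ((ψ -> φ) & ~(φ -> ψ)) = 1 | 0 = 1
(~~ψ | ((~ψ & φ) | ~ψ)) | ((φ -> (ψ & ψ)) | ((ψ -> φ) & ~(φ -> ψ))) = 1 | 1 = 1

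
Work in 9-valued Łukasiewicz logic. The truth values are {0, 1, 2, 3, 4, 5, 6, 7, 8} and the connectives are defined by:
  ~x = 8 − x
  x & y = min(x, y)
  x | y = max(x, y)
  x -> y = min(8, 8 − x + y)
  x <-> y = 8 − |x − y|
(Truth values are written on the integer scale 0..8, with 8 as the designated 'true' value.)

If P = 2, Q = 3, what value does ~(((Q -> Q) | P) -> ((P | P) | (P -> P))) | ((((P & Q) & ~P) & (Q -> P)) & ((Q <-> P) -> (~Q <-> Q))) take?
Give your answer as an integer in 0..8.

2

Q -> Q = 3 -> 3 = 8
(Q -> Q) | P = 8 | 2 = 8
P | P = 2 | 2 = 2
P -> P = 2 -> 2 = 8
(P | P) | (P -> P) = 2 | 8 = 8
((Q -> Q) | P) -> ((P | P) | (P -> P)) = 8 -> 8 = 8
~(((Q -> Q) | P) -> ((P | P) | (P -> P))) = ~8 = 0
P & Q = 2 & 3 = 2
~P = ~2 = 6
(P & Q) & ~P = 2 & 6 = 2
Q -> P = 3 -> 2 = 7
((P & Q) & ~P) & (Q -> P) = 2 & 7 = 2
Q <-> P = 3 <-> 2 = 7
~Q = ~3 = 5
~Q <-> Q = 5 <-> 3 = 6
(Q <-> P) -> (~Q <-> Q) = 7 -> 6 = 7
(((P & Q) & ~P) & (Q -> P)) & ((Q <-> P) -> (~Q <-> Q)) = 2 & 7 = 2
~(((Q -> Q) | P) -> ((P | P) | (P -> P))) | ((((P & Q) & ~P) & (Q -> P)) & ((Q <-> P) -> (~Q <-> Q))) = 0 | 2 = 2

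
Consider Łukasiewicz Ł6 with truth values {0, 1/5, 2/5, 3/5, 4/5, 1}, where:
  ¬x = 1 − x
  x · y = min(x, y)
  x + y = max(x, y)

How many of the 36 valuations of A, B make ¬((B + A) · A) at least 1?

6

value 1: 6 assignments (counts)
value 4/5: 6 assignments
value 3/5: 6 assignments
value 2/5: 6 assignments
value 1/5: 6 assignments
value 0: 6 assignments
So 6 of the 36 assignments meet the threshold.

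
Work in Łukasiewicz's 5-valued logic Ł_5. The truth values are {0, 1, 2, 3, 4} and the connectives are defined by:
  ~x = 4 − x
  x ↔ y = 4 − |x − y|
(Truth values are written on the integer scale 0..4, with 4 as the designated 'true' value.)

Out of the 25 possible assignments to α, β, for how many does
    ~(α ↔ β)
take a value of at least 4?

2

value 4: 2 assignments (counts)
value 3: 4 assignments
value 2: 6 assignments
value 1: 8 assignments
value 0: 5 assignments
So 2 of the 25 assignments meet the threshold.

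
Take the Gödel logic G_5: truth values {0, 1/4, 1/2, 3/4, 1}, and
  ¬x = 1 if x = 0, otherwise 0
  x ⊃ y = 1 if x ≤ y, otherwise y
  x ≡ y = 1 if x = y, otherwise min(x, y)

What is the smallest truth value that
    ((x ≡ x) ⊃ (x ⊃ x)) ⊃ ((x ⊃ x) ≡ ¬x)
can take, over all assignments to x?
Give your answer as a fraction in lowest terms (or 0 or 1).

0

Take x = 1/4:
x ≡ x = 1/4 ≡ 1/4 = 1
x ⊃ x = 1/4 ⊃ 1/4 = 1
(x ≡ x) ⊃ (x ⊃ x) = 1 ⊃ 1 = 1
x ⊃ x = 1/4 ⊃ 1/4 = 1
¬x = ¬1/4 = 0
(x ⊃ x) ≡ ¬x = 1 ≡ 0 = 0
((x ≡ x) ⊃ (x ⊃ x)) ⊃ ((x ⊃ x) ≡ ¬x) = 1 ⊃ 0 = 0
No assignment yields a value below 0, so this is the minimum.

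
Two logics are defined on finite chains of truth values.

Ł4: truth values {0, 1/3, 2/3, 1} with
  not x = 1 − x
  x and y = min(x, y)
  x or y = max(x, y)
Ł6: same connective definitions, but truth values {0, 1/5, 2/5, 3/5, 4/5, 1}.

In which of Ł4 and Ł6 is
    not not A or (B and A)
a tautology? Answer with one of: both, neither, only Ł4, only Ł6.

In Ł4: at A = 0, B = 0 the value is 0 — not a tautology.
In Ł6: at A = 0, B = 0 the value is 0 — not a tautology.

neither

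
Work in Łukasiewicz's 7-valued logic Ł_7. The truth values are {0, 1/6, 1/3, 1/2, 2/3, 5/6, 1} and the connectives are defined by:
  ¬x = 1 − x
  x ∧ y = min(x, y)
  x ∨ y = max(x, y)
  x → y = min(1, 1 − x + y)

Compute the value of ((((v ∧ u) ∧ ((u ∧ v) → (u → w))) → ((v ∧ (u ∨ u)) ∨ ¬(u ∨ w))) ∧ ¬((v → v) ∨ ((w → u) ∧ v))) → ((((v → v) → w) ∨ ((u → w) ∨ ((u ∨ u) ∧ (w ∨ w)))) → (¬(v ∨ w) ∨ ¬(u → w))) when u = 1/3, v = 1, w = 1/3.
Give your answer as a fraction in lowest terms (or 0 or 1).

1

v ∧ u = 1 ∧ 1/3 = 1/3
u ∧ v = 1/3 ∧ 1 = 1/3
u → w = 1/3 → 1/3 = 1
(u ∧ v) → (u → w) = 1/3 → 1 = 1
(v ∧ u) ∧ ((u ∧ v) → (u → w)) = 1/3 ∧ 1 = 1/3
u ∨ u = 1/3 ∨ 1/3 = 1/3
v ∧ (u ∨ u) = 1 ∧ 1/3 = 1/3
u ∨ w = 1/3 ∨ 1/3 = 1/3
¬(u ∨ w) = ¬1/3 = 2/3
(v ∧ (u ∨ u)) ∨ ¬(u ∨ w) = 1/3 ∨ 2/3 = 2/3
((v ∧ u) ∧ ((u ∧ v) → (u → w))) → ((v ∧ (u ∨ u)) ∨ ¬(u ∨ w)) = 1/3 → 2/3 = 1
v → v = 1 → 1 = 1
w → u = 1/3 → 1/3 = 1
(w → u) ∧ v = 1 ∧ 1 = 1
(v → v) ∨ ((w → u) ∧ v) = 1 ∨ 1 = 1
¬((v → v) ∨ ((w → u) ∧ v)) = ¬1 = 0
(((v ∧ u) ∧ ((u ∧ v) → (u → w))) → ((v ∧ (u ∨ u)) ∨ ¬(u ∨ w))) ∧ ¬((v → v) ∨ ((w → u) ∧ v)) = 1 ∧ 0 = 0
v → v = 1 → 1 = 1
(v → v) → w = 1 → 1/3 = 1/3
u → w = 1/3 → 1/3 = 1
u ∨ u = 1/3 ∨ 1/3 = 1/3
w ∨ w = 1/3 ∨ 1/3 = 1/3
(u ∨ u) ∧ (w ∨ w) = 1/3 ∧ 1/3 = 1/3
(u → w) ∨ ((u ∨ u) ∧ (w ∨ w)) = 1 ∨ 1/3 = 1
((v → v) → w) ∨ ((u → w) ∨ ((u ∨ u) ∧ (w ∨ w))) = 1/3 ∨ 1 = 1
v ∨ w = 1 ∨ 1/3 = 1
¬(v ∨ w) = ¬1 = 0
u → w = 1/3 → 1/3 = 1
¬(u → w) = ¬1 = 0
¬(v ∨ w) ∨ ¬(u → w) = 0 ∨ 0 = 0
(((v → v) → w) ∨ ((u → w) ∨ ((u ∨ u) ∧ (w ∨ w)))) → (¬(v ∨ w) ∨ ¬(u → w)) = 1 → 0 = 0
((((v ∧ u) ∧ ((u ∧ v) → (u → w))) → ((v ∧ (u ∨ u)) ∨ ¬(u ∨ w))) ∧ ¬((v → v) ∨ ((w → u) ∧ v))) → ((((v → v) → w) ∨ ((u → w) ∨ ((u ∨ u) ∧ (w ∨ w)))) → (¬(v ∨ w) ∨ ¬(u → w))) = 0 → 0 = 1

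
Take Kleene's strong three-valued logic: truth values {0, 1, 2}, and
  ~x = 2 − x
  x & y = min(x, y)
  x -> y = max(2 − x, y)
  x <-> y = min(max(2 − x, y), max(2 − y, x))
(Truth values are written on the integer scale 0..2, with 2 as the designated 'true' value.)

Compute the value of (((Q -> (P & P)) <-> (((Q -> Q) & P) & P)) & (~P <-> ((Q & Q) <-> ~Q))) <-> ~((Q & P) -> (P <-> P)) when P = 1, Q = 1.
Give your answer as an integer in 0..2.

P & P = 1 & 1 = 1
Q -> (P & P) = 1 -> 1 = 1
Q -> Q = 1 -> 1 = 1
(Q -> Q) & P = 1 & 1 = 1
((Q -> Q) & P) & P = 1 & 1 = 1
(Q -> (P & P)) <-> (((Q -> Q) & P) & P) = 1 <-> 1 = 1
~P = ~1 = 1
Q & Q = 1 & 1 = 1
~Q = ~1 = 1
(Q & Q) <-> ~Q = 1 <-> 1 = 1
~P <-> ((Q & Q) <-> ~Q) = 1 <-> 1 = 1
((Q -> (P & P)) <-> (((Q -> Q) & P) & P)) & (~P <-> ((Q & Q) <-> ~Q)) = 1 & 1 = 1
Q & P = 1 & 1 = 1
P <-> P = 1 <-> 1 = 1
(Q & P) -> (P <-> P) = 1 -> 1 = 1
~((Q & P) -> (P <-> P)) = ~1 = 1
(((Q -> (P & P)) <-> (((Q -> Q) & P) & P)) & (~P <-> ((Q & Q) <-> ~Q))) <-> ~((Q & P) -> (P <-> P)) = 1 <-> 1 = 1

1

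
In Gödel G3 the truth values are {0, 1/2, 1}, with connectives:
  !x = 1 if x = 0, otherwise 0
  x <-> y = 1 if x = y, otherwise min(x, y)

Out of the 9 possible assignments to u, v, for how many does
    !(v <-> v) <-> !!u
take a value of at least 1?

3

u = 0, v = 0 ↦ 1  ≥
u = 0, v = 1/2 ↦ 1  ≥
u = 0, v = 1 ↦ 1  ≥
u = 1/2, v = 0 ↦ 0  <
u = 1/2, v = 1/2 ↦ 0  <
u = 1/2, v = 1 ↦ 0  <
u = 1, v = 0 ↦ 0  <
u = 1, v = 1/2 ↦ 0  <
u = 1, v = 1 ↦ 0  <
So 3 of the 9 assignments meet the threshold.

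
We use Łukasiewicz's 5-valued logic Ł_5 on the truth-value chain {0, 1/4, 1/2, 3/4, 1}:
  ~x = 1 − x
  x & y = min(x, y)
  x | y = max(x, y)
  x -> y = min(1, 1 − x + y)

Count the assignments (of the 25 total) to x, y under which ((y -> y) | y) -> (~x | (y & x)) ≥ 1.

6

value 1: 6 assignments (counts)
value 3/4: 8 assignments
value 1/2: 7 assignments
value 1/4: 3 assignments
value 0: 1 assignment
So 6 of the 25 assignments meet the threshold.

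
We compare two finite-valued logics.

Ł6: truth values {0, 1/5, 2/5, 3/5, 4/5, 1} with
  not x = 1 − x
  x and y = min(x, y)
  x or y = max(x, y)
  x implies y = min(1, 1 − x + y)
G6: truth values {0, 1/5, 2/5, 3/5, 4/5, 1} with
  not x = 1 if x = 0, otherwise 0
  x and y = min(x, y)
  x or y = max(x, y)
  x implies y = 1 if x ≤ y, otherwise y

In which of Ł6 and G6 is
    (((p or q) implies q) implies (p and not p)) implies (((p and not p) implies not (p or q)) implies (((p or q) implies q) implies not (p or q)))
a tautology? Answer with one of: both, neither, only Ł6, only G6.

both

In Ł6: every assignment gives 1 — tautology.
In G6: every assignment gives 1 — tautology.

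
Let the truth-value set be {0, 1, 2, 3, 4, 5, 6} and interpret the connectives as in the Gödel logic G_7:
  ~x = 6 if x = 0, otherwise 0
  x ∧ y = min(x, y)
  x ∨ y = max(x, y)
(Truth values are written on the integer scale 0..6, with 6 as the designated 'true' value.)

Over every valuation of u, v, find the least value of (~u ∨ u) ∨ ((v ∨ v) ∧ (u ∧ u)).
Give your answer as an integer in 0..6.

1

Take u = 1, v = 0:
~u = ~1 = 0
~u ∨ u = 0 ∨ 1 = 1
v ∨ v = 0 ∨ 0 = 0
u ∧ u = 1 ∧ 1 = 1
(v ∨ v) ∧ (u ∧ u) = 0 ∧ 1 = 0
(~u ∨ u) ∨ ((v ∨ v) ∧ (u ∧ u)) = 1 ∨ 0 = 1
No assignment yields a value below 1, so this is the minimum.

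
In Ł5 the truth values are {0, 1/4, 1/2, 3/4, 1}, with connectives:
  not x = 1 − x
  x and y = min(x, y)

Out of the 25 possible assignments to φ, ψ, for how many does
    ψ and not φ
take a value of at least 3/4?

4

value 1: 1 assignment (counts)
value 3/4: 3 assignments (counts)
value 1/2: 5 assignments
value 1/4: 7 assignments
value 0: 9 assignments
So 4 of the 25 assignments meet the threshold.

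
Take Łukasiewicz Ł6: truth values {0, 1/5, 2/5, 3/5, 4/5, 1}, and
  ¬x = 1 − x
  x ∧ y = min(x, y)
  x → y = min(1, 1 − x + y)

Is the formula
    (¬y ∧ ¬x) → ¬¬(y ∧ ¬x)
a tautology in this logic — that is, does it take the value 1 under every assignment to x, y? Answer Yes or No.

Counterexample: take x = 0, y = 0.
¬y = ¬0 = 1
¬x = ¬0 = 1
¬y ∧ ¬x = 1 ∧ 1 = 1
¬x = ¬0 = 1
y ∧ ¬x = 0 ∧ 1 = 0
¬(y ∧ ¬x) = ¬0 = 1
¬¬(y ∧ ¬x) = ¬1 = 0
(¬y ∧ ¬x) → ¬¬(y ∧ ¬x) = 1 → 0 = 0
This gives 0 ≠ 1.

No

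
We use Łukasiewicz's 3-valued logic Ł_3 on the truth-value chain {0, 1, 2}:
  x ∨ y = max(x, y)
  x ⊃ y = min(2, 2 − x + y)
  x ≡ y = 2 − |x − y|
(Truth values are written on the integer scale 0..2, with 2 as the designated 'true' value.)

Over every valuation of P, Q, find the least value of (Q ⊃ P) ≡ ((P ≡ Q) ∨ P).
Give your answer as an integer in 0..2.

Take P = 1, Q = 0:
Q ⊃ P = 0 ⊃ 1 = 2
P ≡ Q = 1 ≡ 0 = 1
(P ≡ Q) ∨ P = 1 ∨ 1 = 1
(Q ⊃ P) ≡ ((P ≡ Q) ∨ P) = 2 ≡ 1 = 1
No assignment yields a value below 1, so this is the minimum.

1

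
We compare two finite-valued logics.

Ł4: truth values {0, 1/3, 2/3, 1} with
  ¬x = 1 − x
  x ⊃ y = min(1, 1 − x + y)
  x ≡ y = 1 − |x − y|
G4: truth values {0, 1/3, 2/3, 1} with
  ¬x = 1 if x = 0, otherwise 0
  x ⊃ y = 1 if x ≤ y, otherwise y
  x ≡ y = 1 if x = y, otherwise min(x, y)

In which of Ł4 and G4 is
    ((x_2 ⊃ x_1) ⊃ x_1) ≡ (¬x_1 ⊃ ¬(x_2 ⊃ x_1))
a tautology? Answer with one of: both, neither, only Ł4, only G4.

In Ł4: every assignment gives 1 — tautology.
In G4: at x_1 = 1/3, x_2 = 0 the value is 1/3 — not a tautology.

only Ł4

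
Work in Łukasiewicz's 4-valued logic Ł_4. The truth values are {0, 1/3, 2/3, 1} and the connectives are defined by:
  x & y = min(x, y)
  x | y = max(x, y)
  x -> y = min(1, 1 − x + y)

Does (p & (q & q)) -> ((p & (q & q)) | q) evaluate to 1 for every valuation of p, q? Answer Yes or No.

Yes

p = 0, q = 0 ↦ 1
p = 0, q = 1/3 ↦ 1
p = 0, q = 2/3 ↦ 1
p = 0, q = 1 ↦ 1
p = 1/3, q = 0 ↦ 1
p = 1/3, q = 1/3 ↦ 1
p = 1/3, q = 2/3 ↦ 1
p = 1/3, q = 1 ↦ 1
p = 2/3, q = 0 ↦ 1
p = 2/3, q = 1/3 ↦ 1
p = 2/3, q = 2/3 ↦ 1
p = 2/3, q = 1 ↦ 1
p = 1, q = 0 ↦ 1
p = 1, q = 1/3 ↦ 1
p = 1, q = 2/3 ↦ 1
p = 1, q = 1 ↦ 1
Every assignment gives a value ≥ 1.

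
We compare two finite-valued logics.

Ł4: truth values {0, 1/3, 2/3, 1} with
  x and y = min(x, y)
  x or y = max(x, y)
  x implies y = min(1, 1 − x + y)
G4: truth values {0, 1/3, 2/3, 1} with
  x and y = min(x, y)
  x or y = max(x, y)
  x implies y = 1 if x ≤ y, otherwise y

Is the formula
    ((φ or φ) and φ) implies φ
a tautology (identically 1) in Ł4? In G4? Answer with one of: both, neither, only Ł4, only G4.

both

In Ł4: every assignment gives 1 — tautology.
In G4: every assignment gives 1 — tautology.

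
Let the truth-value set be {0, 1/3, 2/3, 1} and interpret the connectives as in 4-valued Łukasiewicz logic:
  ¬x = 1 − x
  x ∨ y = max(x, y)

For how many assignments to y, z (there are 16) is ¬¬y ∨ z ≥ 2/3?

12

y = 0, z = 0 ↦ 0  <
y = 0, z = 1/3 ↦ 1/3  <
y = 0, z = 2/3 ↦ 2/3  ≥
y = 0, z = 1 ↦ 1  ≥
y = 1/3, z = 0 ↦ 1/3  <
y = 1/3, z = 1/3 ↦ 1/3  <
y = 1/3, z = 2/3 ↦ 2/3  ≥
y = 1/3, z = 1 ↦ 1  ≥
y = 2/3, z = 0 ↦ 2/3  ≥
y = 2/3, z = 1/3 ↦ 2/3  ≥
y = 2/3, z = 2/3 ↦ 2/3  ≥
y = 2/3, z = 1 ↦ 1  ≥
y = 1, z = 0 ↦ 1  ≥
y = 1, z = 1/3 ↦ 1  ≥
y = 1, z = 2/3 ↦ 1  ≥
y = 1, z = 1 ↦ 1  ≥
So 12 of the 16 assignments meet the threshold.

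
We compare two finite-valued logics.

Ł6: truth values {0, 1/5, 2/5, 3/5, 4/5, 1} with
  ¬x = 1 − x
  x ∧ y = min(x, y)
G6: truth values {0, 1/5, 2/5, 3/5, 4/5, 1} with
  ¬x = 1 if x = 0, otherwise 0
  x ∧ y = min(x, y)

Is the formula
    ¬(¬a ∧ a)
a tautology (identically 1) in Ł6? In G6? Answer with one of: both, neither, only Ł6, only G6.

In Ł6: at a = 1/5 the value is 4/5 — not a tautology.
In G6: every assignment gives 1 — tautology.

only G6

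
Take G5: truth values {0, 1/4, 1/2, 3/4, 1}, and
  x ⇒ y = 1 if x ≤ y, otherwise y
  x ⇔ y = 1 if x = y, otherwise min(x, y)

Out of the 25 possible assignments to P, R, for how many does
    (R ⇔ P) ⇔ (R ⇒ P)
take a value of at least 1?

15

value 1: 15 assignments (counts)
value 3/4: 1 assignment
value 1/2: 2 assignments
value 1/4: 3 assignments
value 0: 4 assignments
So 15 of the 25 assignments meet the threshold.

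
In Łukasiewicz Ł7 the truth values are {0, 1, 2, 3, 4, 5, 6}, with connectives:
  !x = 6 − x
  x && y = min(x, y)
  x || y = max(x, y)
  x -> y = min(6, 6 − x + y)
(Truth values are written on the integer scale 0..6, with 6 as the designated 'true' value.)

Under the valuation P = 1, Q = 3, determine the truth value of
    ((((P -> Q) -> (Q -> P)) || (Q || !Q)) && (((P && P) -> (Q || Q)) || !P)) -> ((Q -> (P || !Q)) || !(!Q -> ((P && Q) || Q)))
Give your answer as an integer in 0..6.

6

P -> Q = 1 -> 3 = 6
Q -> P = 3 -> 1 = 4
(P -> Q) -> (Q -> P) = 6 -> 4 = 4
!Q = !3 = 3
Q || !Q = 3 || 3 = 3
((P -> Q) -> (Q -> P)) || (Q || !Q) = 4 || 3 = 4
P && P = 1 && 1 = 1
Q || Q = 3 || 3 = 3
(P && P) -> (Q || Q) = 1 -> 3 = 6
!P = !1 = 5
((P && P) -> (Q || Q)) || !P = 6 || 5 = 6
(((P -> Q) -> (Q -> P)) || (Q || !Q)) && (((P && P) -> (Q || Q)) || !P) = 4 && 6 = 4
!Q = !3 = 3
P || !Q = 1 || 3 = 3
Q -> (P || !Q) = 3 -> 3 = 6
!Q = !3 = 3
P && Q = 1 && 3 = 1
(P && Q) || Q = 1 || 3 = 3
!Q -> ((P && Q) || Q) = 3 -> 3 = 6
!(!Q -> ((P && Q) || Q)) = !6 = 0
(Q -> (P || !Q)) || !(!Q -> ((P && Q) || Q)) = 6 || 0 = 6
((((P -> Q) -> (Q -> P)) || (Q || !Q)) && (((P && P) -> (Q || Q)) || !P)) -> ((Q -> (P || !Q)) || !(!Q -> ((P && Q) || Q))) = 4 -> 6 = 6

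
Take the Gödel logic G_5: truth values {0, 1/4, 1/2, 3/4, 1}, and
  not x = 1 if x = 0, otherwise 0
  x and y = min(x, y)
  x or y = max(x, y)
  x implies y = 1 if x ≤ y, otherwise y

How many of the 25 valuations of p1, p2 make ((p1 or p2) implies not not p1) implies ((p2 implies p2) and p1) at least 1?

value 1: 9 assignments (counts)
value 3/4: 5 assignments
value 1/2: 5 assignments
value 1/4: 5 assignments
value 0: 1 assignment
So 9 of the 25 assignments meet the threshold.

9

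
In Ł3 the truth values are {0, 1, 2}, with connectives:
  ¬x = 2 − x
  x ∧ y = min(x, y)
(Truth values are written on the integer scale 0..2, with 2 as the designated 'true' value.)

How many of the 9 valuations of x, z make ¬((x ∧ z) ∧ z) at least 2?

x = 0, z = 0 ↦ 2  ≥
x = 0, z = 1 ↦ 2  ≥
x = 0, z = 2 ↦ 2  ≥
x = 1, z = 0 ↦ 2  ≥
x = 1, z = 1 ↦ 1  <
x = 1, z = 2 ↦ 1  <
x = 2, z = 0 ↦ 2  ≥
x = 2, z = 1 ↦ 1  <
x = 2, z = 2 ↦ 0  <
So 5 of the 9 assignments meet the threshold.

5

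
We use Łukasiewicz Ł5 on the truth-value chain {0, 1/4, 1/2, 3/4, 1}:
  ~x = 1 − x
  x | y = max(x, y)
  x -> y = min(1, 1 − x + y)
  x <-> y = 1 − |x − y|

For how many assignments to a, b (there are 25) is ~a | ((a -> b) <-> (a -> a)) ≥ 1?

value 1: 15 assignments (counts)
value 3/4: 4 assignments
value 1/2: 3 assignments
value 1/4: 2 assignments
value 0: 1 assignment
So 15 of the 25 assignments meet the threshold.

15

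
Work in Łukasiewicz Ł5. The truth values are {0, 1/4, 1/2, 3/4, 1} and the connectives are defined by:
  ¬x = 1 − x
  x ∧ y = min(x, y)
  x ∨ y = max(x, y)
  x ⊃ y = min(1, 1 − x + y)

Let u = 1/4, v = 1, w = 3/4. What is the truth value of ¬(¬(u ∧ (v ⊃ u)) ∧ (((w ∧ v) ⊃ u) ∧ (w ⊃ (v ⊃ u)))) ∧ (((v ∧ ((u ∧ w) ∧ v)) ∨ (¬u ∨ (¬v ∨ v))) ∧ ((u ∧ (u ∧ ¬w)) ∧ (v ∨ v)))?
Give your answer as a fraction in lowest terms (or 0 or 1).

v ⊃ u = 1 ⊃ 1/4 = 1/4
u ∧ (v ⊃ u) = 1/4 ∧ 1/4 = 1/4
¬(u ∧ (v ⊃ u)) = ¬1/4 = 3/4
w ∧ v = 3/4 ∧ 1 = 3/4
(w ∧ v) ⊃ u = 3/4 ⊃ 1/4 = 1/2
v ⊃ u = 1 ⊃ 1/4 = 1/4
w ⊃ (v ⊃ u) = 3/4 ⊃ 1/4 = 1/2
((w ∧ v) ⊃ u) ∧ (w ⊃ (v ⊃ u)) = 1/2 ∧ 1/2 = 1/2
¬(u ∧ (v ⊃ u)) ∧ (((w ∧ v) ⊃ u) ∧ (w ⊃ (v ⊃ u))) = 3/4 ∧ 1/2 = 1/2
¬(¬(u ∧ (v ⊃ u)) ∧ (((w ∧ v) ⊃ u) ∧ (w ⊃ (v ⊃ u)))) = ¬1/2 = 1/2
u ∧ w = 1/4 ∧ 3/4 = 1/4
(u ∧ w) ∧ v = 1/4 ∧ 1 = 1/4
v ∧ ((u ∧ w) ∧ v) = 1 ∧ 1/4 = 1/4
¬u = ¬1/4 = 3/4
¬v = ¬1 = 0
¬v ∨ v = 0 ∨ 1 = 1
¬u ∨ (¬v ∨ v) = 3/4 ∨ 1 = 1
(v ∧ ((u ∧ w) ∧ v)) ∨ (¬u ∨ (¬v ∨ v)) = 1/4 ∨ 1 = 1
¬w = ¬3/4 = 1/4
u ∧ ¬w = 1/4 ∧ 1/4 = 1/4
u ∧ (u ∧ ¬w) = 1/4 ∧ 1/4 = 1/4
v ∨ v = 1 ∨ 1 = 1
(u ∧ (u ∧ ¬w)) ∧ (v ∨ v) = 1/4 ∧ 1 = 1/4
((v ∧ ((u ∧ w) ∧ v)) ∨ (¬u ∨ (¬v ∨ v))) ∧ ((u ∧ (u ∧ ¬w)) ∧ (v ∨ v)) = 1 ∧ 1/4 = 1/4
¬(¬(u ∧ (v ⊃ u)) ∧ (((w ∧ v) ⊃ u) ∧ (w ⊃ (v ⊃ u)))) ∧ (((v ∧ ((u ∧ w) ∧ v)) ∨ (¬u ∨ (¬v ∨ v))) ∧ ((u ∧ (u ∧ ¬w)) ∧ (v ∨ v))) = 1/2 ∧ 1/4 = 1/4

1/4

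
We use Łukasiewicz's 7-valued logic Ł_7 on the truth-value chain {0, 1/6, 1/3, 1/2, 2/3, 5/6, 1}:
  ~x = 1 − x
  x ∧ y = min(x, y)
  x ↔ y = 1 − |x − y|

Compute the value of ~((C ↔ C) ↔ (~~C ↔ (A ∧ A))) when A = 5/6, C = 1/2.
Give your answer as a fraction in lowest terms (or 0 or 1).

C ↔ C = 1/2 ↔ 1/2 = 1
~C = ~1/2 = 1/2
~~C = ~1/2 = 1/2
A ∧ A = 5/6 ∧ 5/6 = 5/6
~~C ↔ (A ∧ A) = 1/2 ↔ 5/6 = 2/3
(C ↔ C) ↔ (~~C ↔ (A ∧ A)) = 1 ↔ 2/3 = 2/3
~((C ↔ C) ↔ (~~C ↔ (A ∧ A))) = ~2/3 = 1/3

1/3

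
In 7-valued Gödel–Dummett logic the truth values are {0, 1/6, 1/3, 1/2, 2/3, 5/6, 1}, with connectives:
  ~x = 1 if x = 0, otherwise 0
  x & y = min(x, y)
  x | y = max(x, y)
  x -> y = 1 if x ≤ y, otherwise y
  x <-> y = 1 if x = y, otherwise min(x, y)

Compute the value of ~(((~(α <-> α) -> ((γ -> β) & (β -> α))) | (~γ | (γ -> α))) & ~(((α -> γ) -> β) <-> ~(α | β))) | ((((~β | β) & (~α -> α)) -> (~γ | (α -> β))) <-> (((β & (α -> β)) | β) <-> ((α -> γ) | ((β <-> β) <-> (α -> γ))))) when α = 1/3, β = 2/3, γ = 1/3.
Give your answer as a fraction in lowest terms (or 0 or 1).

α <-> α = 1/3 <-> 1/3 = 1
~(α <-> α) = ~1 = 0
γ -> β = 1/3 -> 2/3 = 1
β -> α = 2/3 -> 1/3 = 1/3
(γ -> β) & (β -> α) = 1 & 1/3 = 1/3
~(α <-> α) -> ((γ -> β) & (β -> α)) = 0 -> 1/3 = 1
~γ = ~1/3 = 0
γ -> α = 1/3 -> 1/3 = 1
~γ | (γ -> α) = 0 | 1 = 1
(~(α <-> α) -> ((γ -> β) & (β -> α))) | (~γ | (γ -> α)) = 1 | 1 = 1
α -> γ = 1/3 -> 1/3 = 1
(α -> γ) -> β = 1 -> 2/3 = 2/3
α | β = 1/3 | 2/3 = 2/3
~(α | β) = ~2/3 = 0
((α -> γ) -> β) <-> ~(α | β) = 2/3 <-> 0 = 0
~(((α -> γ) -> β) <-> ~(α | β)) = ~0 = 1
((~(α <-> α) -> ((γ -> β) & (β -> α))) | (~γ | (γ -> α))) & ~(((α -> γ) -> β) <-> ~(α | β)) = 1 & 1 = 1
~(((~(α <-> α) -> ((γ -> β) & (β -> α))) | (~γ | (γ -> α))) & ~(((α -> γ) -> β) <-> ~(α | β))) = ~1 = 0
~β = ~2/3 = 0
~β | β = 0 | 2/3 = 2/3
~α = ~1/3 = 0
~α -> α = 0 -> 1/3 = 1
(~β | β) & (~α -> α) = 2/3 & 1 = 2/3
~γ = ~1/3 = 0
α -> β = 1/3 -> 2/3 = 1
~γ | (α -> β) = 0 | 1 = 1
((~β | β) & (~α -> α)) -> (~γ | (α -> β)) = 2/3 -> 1 = 1
α -> β = 1/3 -> 2/3 = 1
β & (α -> β) = 2/3 & 1 = 2/3
(β & (α -> β)) | β = 2/3 | 2/3 = 2/3
α -> γ = 1/3 -> 1/3 = 1
β <-> β = 2/3 <-> 2/3 = 1
α -> γ = 1/3 -> 1/3 = 1
(β <-> β) <-> (α -> γ) = 1 <-> 1 = 1
(α -> γ) | ((β <-> β) <-> (α -> γ)) = 1 | 1 = 1
((β & (α -> β)) | β) <-> ((α -> γ) | ((β <-> β) <-> (α -> γ))) = 2/3 <-> 1 = 2/3
(((~β | β) & (~α -> α)) -> (~γ | (α -> β))) <-> (((β & (α -> β)) | β) <-> ((α -> γ) | ((β <-> β) <-> (α -> γ)))) = 1 <-> 2/3 = 2/3
~(((~(α <-> α) -> ((γ -> β) & (β -> α))) | (~γ | (γ -> α))) & ~(((α -> γ) -> β) <-> ~(α | β))) | ((((~β | β) & (~α -> α)) -> (~γ | (α -> β))) <-> (((β & (α -> β)) | β) <-> ((α -> γ) | ((β <-> β) <-> (α -> γ))))) = 0 | 2/3 = 2/3

2/3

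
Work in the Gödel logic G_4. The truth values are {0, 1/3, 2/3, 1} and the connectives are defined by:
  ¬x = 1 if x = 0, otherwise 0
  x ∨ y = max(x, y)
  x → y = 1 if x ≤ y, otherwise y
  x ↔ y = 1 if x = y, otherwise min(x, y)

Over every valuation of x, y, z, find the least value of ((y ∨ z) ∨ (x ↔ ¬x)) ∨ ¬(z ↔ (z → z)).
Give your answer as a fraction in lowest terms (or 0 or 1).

1/3

Take x = 0, y = 0, z = 1/3:
y ∨ z = 0 ∨ 1/3 = 1/3
¬x = ¬0 = 1
x ↔ ¬x = 0 ↔ 1 = 0
(y ∨ z) ∨ (x ↔ ¬x) = 1/3 ∨ 0 = 1/3
z → z = 1/3 → 1/3 = 1
z ↔ (z → z) = 1/3 ↔ 1 = 1/3
¬(z ↔ (z → z)) = ¬1/3 = 0
((y ∨ z) ∨ (x ↔ ¬x)) ∨ ¬(z ↔ (z → z)) = 1/3 ∨ 0 = 1/3
No assignment yields a value below 1/3, so this is the minimum.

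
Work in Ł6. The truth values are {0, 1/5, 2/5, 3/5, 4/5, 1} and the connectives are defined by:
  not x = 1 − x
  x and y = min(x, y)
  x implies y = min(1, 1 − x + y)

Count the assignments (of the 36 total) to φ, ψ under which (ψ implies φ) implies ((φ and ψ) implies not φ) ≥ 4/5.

value 1: 26 assignments (counts)
value 4/5: 3 assignments (counts)
value 3/5: 3 assignments
value 2/5: 2 assignments
value 1/5: 1 assignment
value 0: 1 assignment
So 29 of the 36 assignments meet the threshold.

29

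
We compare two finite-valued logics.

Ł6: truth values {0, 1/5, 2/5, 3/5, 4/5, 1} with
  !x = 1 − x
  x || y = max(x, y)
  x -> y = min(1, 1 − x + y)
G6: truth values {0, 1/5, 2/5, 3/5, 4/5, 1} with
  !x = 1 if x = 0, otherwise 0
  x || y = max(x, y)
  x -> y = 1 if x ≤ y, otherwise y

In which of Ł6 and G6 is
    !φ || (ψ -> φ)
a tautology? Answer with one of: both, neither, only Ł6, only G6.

In Ł6: at φ = 1/5, ψ = 2/5 the value is 4/5 — not a tautology.
In G6: at φ = 1/5, ψ = 2/5 the value is 1/5 — not a tautology.

neither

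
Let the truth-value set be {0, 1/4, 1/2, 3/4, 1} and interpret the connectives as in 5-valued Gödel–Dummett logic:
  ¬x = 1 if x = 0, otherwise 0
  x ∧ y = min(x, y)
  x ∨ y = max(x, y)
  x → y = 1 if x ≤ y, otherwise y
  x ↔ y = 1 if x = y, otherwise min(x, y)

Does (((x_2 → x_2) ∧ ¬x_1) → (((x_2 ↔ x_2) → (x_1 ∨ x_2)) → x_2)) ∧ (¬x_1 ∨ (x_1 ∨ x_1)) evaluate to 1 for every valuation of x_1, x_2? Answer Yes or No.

No

Counterexample: take x_1 = 1/4, x_2 = 0.
x_2 → x_2 = 0 → 0 = 1
¬x_1 = ¬1/4 = 0
(x_2 → x_2) ∧ ¬x_1 = 1 ∧ 0 = 0
x_2 ↔ x_2 = 0 ↔ 0 = 1
x_1 ∨ x_2 = 1/4 ∨ 0 = 1/4
(x_2 ↔ x_2) → (x_1 ∨ x_2) = 1 → 1/4 = 1/4
((x_2 ↔ x_2) → (x_1 ∨ x_2)) → x_2 = 1/4 → 0 = 0
((x_2 → x_2) ∧ ¬x_1) → (((x_2 ↔ x_2) → (x_1 ∨ x_2)) → x_2) = 0 → 0 = 1
¬x_1 = ¬1/4 = 0
x_1 ∨ x_1 = 1/4 ∨ 1/4 = 1/4
¬x_1 ∨ (x_1 ∨ x_1) = 0 ∨ 1/4 = 1/4
(((x_2 → x_2) ∧ ¬x_1) → (((x_2 ↔ x_2) → (x_1 ∨ x_2)) → x_2)) ∧ (¬x_1 ∨ (x_1 ∨ x_1)) = 1 ∧ 1/4 = 1/4
This gives 1/4 ≠ 1.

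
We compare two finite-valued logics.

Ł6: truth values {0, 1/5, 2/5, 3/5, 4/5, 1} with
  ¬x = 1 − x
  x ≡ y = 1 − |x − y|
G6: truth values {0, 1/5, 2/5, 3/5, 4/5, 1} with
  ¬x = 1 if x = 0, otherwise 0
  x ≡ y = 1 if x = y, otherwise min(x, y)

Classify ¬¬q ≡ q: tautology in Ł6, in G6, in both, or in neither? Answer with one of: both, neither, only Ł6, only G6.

only Ł6

In Ł6: every assignment gives 1 — tautology.
In G6: at q = 1/5 the value is 1/5 — not a tautology.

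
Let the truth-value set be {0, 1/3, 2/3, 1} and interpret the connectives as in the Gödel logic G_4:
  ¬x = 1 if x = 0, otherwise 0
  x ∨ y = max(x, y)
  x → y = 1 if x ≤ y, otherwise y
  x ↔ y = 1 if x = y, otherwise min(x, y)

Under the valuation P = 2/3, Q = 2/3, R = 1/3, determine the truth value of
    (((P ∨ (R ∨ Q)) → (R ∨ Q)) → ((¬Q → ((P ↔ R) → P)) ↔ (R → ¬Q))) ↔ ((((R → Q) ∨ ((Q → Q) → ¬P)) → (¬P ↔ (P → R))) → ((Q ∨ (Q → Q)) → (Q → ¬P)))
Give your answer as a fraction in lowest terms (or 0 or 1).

R ∨ Q = 1/3 ∨ 2/3 = 2/3
P ∨ (R ∨ Q) = 2/3 ∨ 2/3 = 2/3
R ∨ Q = 1/3 ∨ 2/3 = 2/3
(P ∨ (R ∨ Q)) → (R ∨ Q) = 2/3 → 2/3 = 1
¬Q = ¬2/3 = 0
P ↔ R = 2/3 ↔ 1/3 = 1/3
(P ↔ R) → P = 1/3 → 2/3 = 1
¬Q → ((P ↔ R) → P) = 0 → 1 = 1
¬Q = ¬2/3 = 0
R → ¬Q = 1/3 → 0 = 0
(¬Q → ((P ↔ R) → P)) ↔ (R → ¬Q) = 1 ↔ 0 = 0
((P ∨ (R ∨ Q)) → (R ∨ Q)) → ((¬Q → ((P ↔ R) → P)) ↔ (R → ¬Q)) = 1 → 0 = 0
R → Q = 1/3 → 2/3 = 1
Q → Q = 2/3 → 2/3 = 1
¬P = ¬2/3 = 0
(Q → Q) → ¬P = 1 → 0 = 0
(R → Q) ∨ ((Q → Q) → ¬P) = 1 ∨ 0 = 1
¬P = ¬2/3 = 0
P → R = 2/3 → 1/3 = 1/3
¬P ↔ (P → R) = 0 ↔ 1/3 = 0
((R → Q) ∨ ((Q → Q) → ¬P)) → (¬P ↔ (P → R)) = 1 → 0 = 0
Q → Q = 2/3 → 2/3 = 1
Q ∨ (Q → Q) = 2/3 ∨ 1 = 1
¬P = ¬2/3 = 0
Q → ¬P = 2/3 → 0 = 0
(Q ∨ (Q → Q)) → (Q → ¬P) = 1 → 0 = 0
(((R → Q) ∨ ((Q → Q) → ¬P)) → (¬P ↔ (P → R))) → ((Q ∨ (Q → Q)) → (Q → ¬P)) = 0 → 0 = 1
(((P ∨ (R ∨ Q)) → (R ∨ Q)) → ((¬Q → ((P ↔ R) → P)) ↔ (R → ¬Q))) ↔ ((((R → Q) ∨ ((Q → Q) → ¬P)) → (¬P ↔ (P → R))) → ((Q ∨ (Q → Q)) → (Q → ¬P))) = 0 ↔ 1 = 0

0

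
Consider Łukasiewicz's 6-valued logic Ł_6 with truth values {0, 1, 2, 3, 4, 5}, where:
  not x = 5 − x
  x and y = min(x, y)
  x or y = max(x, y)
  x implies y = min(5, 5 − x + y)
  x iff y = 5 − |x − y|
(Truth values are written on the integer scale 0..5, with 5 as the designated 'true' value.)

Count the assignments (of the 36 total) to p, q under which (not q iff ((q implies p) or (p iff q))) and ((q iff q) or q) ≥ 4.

value 5: 11 assignments (counts)
value 4: 9 assignments (counts)
value 3: 7 assignments
value 2: 5 assignments
value 1: 3 assignments
value 0: 1 assignment
So 20 of the 36 assignments meet the threshold.

20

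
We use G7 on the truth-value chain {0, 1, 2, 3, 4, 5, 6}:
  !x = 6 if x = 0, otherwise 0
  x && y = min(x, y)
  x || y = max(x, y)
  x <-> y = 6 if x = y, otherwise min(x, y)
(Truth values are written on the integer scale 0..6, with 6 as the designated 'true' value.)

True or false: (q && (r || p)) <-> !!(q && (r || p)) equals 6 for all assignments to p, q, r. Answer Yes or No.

No

Counterexample: take p = 0, q = 1, r = 1.
r || p = 1 || 0 = 1
q && (r || p) = 1 && 1 = 1
!(q && (r || p)) = !1 = 0
!!(q && (r || p)) = !0 = 6
(q && (r || p)) <-> !!(q && (r || p)) = 1 <-> 6 = 1
This gives 1 ≠ 6.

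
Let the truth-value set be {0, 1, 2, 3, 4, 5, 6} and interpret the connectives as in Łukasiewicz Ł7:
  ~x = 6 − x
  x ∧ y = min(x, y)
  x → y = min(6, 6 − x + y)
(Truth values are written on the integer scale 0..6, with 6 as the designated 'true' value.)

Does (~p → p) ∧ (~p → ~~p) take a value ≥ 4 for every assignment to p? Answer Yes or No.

No

Counterexample: take p = 0.
~p = ~0 = 6
~p → p = 6 → 0 = 0
~p = ~0 = 6
~~p = ~6 = 0
~p → ~~p = 6 → 0 = 0
(~p → p) ∧ (~p → ~~p) = 0 ∧ 0 = 0
This gives 0, which is below 4.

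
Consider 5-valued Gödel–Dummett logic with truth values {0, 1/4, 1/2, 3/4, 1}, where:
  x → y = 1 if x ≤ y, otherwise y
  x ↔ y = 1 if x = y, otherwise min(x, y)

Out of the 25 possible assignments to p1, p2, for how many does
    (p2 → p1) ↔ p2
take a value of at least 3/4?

value 1: 1 assignment (counts)
value 3/4: 3 assignments (counts)
value 1/2: 5 assignments
value 1/4: 7 assignments
value 0: 9 assignments
So 4 of the 25 assignments meet the threshold.

4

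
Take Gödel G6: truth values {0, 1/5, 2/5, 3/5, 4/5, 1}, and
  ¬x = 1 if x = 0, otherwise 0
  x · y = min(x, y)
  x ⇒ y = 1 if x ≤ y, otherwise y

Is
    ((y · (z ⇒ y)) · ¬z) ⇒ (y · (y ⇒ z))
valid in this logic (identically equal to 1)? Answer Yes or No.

No

Counterexample: take y = 1/5, z = 0.
z ⇒ y = 0 ⇒ 1/5 = 1
y · (z ⇒ y) = 1/5 · 1 = 1/5
¬z = ¬0 = 1
(y · (z ⇒ y)) · ¬z = 1/5 · 1 = 1/5
y ⇒ z = 1/5 ⇒ 0 = 0
y · (y ⇒ z) = 1/5 · 0 = 0
((y · (z ⇒ y)) · ¬z) ⇒ (y · (y ⇒ z)) = 1/5 ⇒ 0 = 0
This gives 0 ≠ 1.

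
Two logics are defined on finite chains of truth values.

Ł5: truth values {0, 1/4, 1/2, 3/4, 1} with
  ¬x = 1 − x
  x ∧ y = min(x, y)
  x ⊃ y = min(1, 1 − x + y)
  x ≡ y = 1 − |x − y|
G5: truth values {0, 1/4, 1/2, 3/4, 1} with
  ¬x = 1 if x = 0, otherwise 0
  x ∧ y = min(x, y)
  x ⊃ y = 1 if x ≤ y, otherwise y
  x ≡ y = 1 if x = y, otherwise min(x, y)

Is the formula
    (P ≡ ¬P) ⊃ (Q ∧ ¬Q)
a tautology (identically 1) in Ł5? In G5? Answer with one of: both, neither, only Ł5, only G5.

only G5

In Ł5: at P = 1/4, Q = 0 the value is 1/2 — not a tautology.
In G5: every assignment gives 1 — tautology.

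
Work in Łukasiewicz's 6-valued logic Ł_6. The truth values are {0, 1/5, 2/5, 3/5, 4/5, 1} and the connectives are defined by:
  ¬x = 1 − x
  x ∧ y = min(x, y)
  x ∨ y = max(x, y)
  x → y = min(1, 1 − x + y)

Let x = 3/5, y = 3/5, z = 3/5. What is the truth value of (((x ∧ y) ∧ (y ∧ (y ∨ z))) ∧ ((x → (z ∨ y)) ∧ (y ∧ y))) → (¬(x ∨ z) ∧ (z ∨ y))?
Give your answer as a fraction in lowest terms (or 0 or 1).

x ∧ y = 3/5 ∧ 3/5 = 3/5
y ∨ z = 3/5 ∨ 3/5 = 3/5
y ∧ (y ∨ z) = 3/5 ∧ 3/5 = 3/5
(x ∧ y) ∧ (y ∧ (y ∨ z)) = 3/5 ∧ 3/5 = 3/5
z ∨ y = 3/5 ∨ 3/5 = 3/5
x → (z ∨ y) = 3/5 → 3/5 = 1
y ∧ y = 3/5 ∧ 3/5 = 3/5
(x → (z ∨ y)) ∧ (y ∧ y) = 1 ∧ 3/5 = 3/5
((x ∧ y) ∧ (y ∧ (y ∨ z))) ∧ ((x → (z ∨ y)) ∧ (y ∧ y)) = 3/5 ∧ 3/5 = 3/5
x ∨ z = 3/5 ∨ 3/5 = 3/5
¬(x ∨ z) = ¬3/5 = 2/5
z ∨ y = 3/5 ∨ 3/5 = 3/5
¬(x ∨ z) ∧ (z ∨ y) = 2/5 ∧ 3/5 = 2/5
(((x ∧ y) ∧ (y ∧ (y ∨ z))) ∧ ((x → (z ∨ y)) ∧ (y ∧ y))) → (¬(x ∨ z) ∧ (z ∨ y)) = 3/5 → 2/5 = 4/5

4/5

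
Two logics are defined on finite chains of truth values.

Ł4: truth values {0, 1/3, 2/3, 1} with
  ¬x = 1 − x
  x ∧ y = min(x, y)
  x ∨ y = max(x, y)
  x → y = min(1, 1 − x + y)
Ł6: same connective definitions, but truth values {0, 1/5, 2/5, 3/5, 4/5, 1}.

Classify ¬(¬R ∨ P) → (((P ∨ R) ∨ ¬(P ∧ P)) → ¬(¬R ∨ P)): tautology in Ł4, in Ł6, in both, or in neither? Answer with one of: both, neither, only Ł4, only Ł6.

In Ł4: every assignment gives 1 — tautology.
In Ł6: every assignment gives 1 — tautology.

both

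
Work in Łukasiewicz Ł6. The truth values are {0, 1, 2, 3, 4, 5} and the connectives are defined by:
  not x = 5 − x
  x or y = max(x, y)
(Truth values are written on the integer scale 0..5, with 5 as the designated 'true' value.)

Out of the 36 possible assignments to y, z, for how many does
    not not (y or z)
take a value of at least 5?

value 5: 11 assignments (counts)
value 4: 9 assignments
value 3: 7 assignments
value 2: 5 assignments
value 1: 3 assignments
value 0: 1 assignment
So 11 of the 36 assignments meet the threshold.

11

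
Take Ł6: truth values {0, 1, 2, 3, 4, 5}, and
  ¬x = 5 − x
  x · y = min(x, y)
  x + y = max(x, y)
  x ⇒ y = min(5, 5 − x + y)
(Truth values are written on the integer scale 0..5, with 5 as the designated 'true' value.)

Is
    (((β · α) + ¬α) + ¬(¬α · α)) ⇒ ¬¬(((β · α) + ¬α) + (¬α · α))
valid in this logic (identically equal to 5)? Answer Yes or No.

No

Counterexample: take α = 3, β = 0.
β · α = 0 · 3 = 0
¬α = ¬3 = 2
(β · α) + ¬α = 0 + 2 = 2
¬α = ¬3 = 2
¬α · α = 2 · 3 = 2
¬(¬α · α) = ¬2 = 3
((β · α) + ¬α) + ¬(¬α · α) = 2 + 3 = 3
β · α = 0 · 3 = 0
¬α = ¬3 = 2
(β · α) + ¬α = 0 + 2 = 2
¬α = ¬3 = 2
¬α · α = 2 · 3 = 2
((β · α) + ¬α) + (¬α · α) = 2 + 2 = 2
¬(((β · α) + ¬α) + (¬α · α)) = ¬2 = 3
¬¬(((β · α) + ¬α) + (¬α · α)) = ¬3 = 2
(((β · α) + ¬α) + ¬(¬α · α)) ⇒ ¬¬(((β · α) + ¬α) + (¬α · α)) = 3 ⇒ 2 = 4
This gives 4 ≠ 5.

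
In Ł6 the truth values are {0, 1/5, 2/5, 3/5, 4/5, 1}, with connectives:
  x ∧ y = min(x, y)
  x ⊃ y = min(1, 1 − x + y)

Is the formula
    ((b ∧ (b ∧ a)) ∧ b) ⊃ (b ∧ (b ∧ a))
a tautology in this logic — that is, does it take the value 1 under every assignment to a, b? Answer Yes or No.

At a = 1, b = 1/5, for instance:
b ∧ a = 1/5 ∧ 1 = 1/5
b ∧ (b ∧ a) = 1/5 ∧ 1/5 = 1/5
(b ∧ (b ∧ a)) ∧ b = 1/5 ∧ 1/5 = 1/5
((b ∧ (b ∧ a)) ∧ b) ⊃ (b ∧ (b ∧ a)) = 1/5 ⊃ 1/5 = 1
and checking the remaining 35 assignments likewise gives ≥ 1 in every case.

Yes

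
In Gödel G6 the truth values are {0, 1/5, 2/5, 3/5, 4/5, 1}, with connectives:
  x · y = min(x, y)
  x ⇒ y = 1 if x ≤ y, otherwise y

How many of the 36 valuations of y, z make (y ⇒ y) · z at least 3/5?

value 1: 6 assignments (counts)
value 4/5: 6 assignments (counts)
value 3/5: 6 assignments (counts)
value 2/5: 6 assignments
value 1/5: 6 assignments
value 0: 6 assignments
So 18 of the 36 assignments meet the threshold.

18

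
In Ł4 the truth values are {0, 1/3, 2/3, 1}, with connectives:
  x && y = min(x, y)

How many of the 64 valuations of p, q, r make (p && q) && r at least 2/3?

8

value 1: 1 assignment (counts)
value 2/3: 7 assignments (counts)
value 1/3: 19 assignments
value 0: 37 assignments
So 8 of the 64 assignments meet the threshold.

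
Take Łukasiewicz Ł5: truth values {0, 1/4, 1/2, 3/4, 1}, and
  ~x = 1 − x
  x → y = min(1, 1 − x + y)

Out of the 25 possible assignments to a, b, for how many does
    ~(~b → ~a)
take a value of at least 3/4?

3

value 1: 1 assignment (counts)
value 3/4: 2 assignments (counts)
value 1/2: 3 assignments
value 1/4: 4 assignments
value 0: 15 assignments
So 3 of the 25 assignments meet the threshold.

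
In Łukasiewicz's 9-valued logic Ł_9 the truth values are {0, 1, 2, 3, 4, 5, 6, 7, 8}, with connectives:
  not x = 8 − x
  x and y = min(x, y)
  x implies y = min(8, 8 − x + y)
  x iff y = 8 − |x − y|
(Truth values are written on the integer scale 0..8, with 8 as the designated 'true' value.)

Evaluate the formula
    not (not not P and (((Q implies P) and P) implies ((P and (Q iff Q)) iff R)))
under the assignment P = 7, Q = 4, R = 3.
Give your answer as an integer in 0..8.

3

not P = not 7 = 1
not not P = not 1 = 7
Q implies P = 4 implies 7 = 8
(Q implies P) and P = 8 and 7 = 7
Q iff Q = 4 iff 4 = 8
P and (Q iff Q) = 7 and 8 = 7
(P and (Q iff Q)) iff R = 7 iff 3 = 4
((Q implies P) and P) implies ((P and (Q iff Q)) iff R) = 7 implies 4 = 5
not not P and (((Q implies P) and P) implies ((P and (Q iff Q)) iff R)) = 7 and 5 = 5
not (not not P and (((Q implies P) and P) implies ((P and (Q iff Q)) iff R))) = not 5 = 3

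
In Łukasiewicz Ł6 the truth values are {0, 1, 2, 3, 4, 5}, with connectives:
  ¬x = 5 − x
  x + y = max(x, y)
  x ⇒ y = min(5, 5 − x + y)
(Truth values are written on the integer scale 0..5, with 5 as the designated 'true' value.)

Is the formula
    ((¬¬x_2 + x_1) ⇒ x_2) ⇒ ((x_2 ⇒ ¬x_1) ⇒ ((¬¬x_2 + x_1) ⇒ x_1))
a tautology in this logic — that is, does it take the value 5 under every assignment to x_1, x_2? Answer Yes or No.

No

Counterexample: take x_1 = 0, x_2 = 1.
¬x_2 = ¬1 = 4
¬¬x_2 = ¬4 = 1
¬¬x_2 + x_1 = 1 + 0 = 1
(¬¬x_2 + x_1) ⇒ x_2 = 1 ⇒ 1 = 5
¬x_1 = ¬0 = 5
x_2 ⇒ ¬x_1 = 1 ⇒ 5 = 5
¬x_2 = ¬1 = 4
¬¬x_2 = ¬4 = 1
¬¬x_2 + x_1 = 1 + 0 = 1
(¬¬x_2 + x_1) ⇒ x_1 = 1 ⇒ 0 = 4
(x_2 ⇒ ¬x_1) ⇒ ((¬¬x_2 + x_1) ⇒ x_1) = 5 ⇒ 4 = 4
((¬¬x_2 + x_1) ⇒ x_2) ⇒ ((x_2 ⇒ ¬x_1) ⇒ ((¬¬x_2 + x_1) ⇒ x_1)) = 5 ⇒ 4 = 4
This gives 4 ≠ 5.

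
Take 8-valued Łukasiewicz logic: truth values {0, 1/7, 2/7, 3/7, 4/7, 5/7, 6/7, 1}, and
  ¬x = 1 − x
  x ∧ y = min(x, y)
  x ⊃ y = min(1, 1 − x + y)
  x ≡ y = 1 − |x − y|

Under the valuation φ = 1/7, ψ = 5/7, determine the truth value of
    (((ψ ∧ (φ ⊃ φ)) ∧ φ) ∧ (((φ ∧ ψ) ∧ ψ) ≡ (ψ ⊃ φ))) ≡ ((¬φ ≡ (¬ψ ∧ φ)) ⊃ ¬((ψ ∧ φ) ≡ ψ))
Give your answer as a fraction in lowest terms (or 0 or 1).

φ ⊃ φ = 1/7 ⊃ 1/7 = 1
ψ ∧ (φ ⊃ φ) = 5/7 ∧ 1 = 5/7
(ψ ∧ (φ ⊃ φ)) ∧ φ = 5/7 ∧ 1/7 = 1/7
φ ∧ ψ = 1/7 ∧ 5/7 = 1/7
(φ ∧ ψ) ∧ ψ = 1/7 ∧ 5/7 = 1/7
ψ ⊃ φ = 5/7 ⊃ 1/7 = 3/7
((φ ∧ ψ) ∧ ψ) ≡ (ψ ⊃ φ) = 1/7 ≡ 3/7 = 5/7
((ψ ∧ (φ ⊃ φ)) ∧ φ) ∧ (((φ ∧ ψ) ∧ ψ) ≡ (ψ ⊃ φ)) = 1/7 ∧ 5/7 = 1/7
¬φ = ¬1/7 = 6/7
¬ψ = ¬5/7 = 2/7
¬ψ ∧ φ = 2/7 ∧ 1/7 = 1/7
¬φ ≡ (¬ψ ∧ φ) = 6/7 ≡ 1/7 = 2/7
ψ ∧ φ = 5/7 ∧ 1/7 = 1/7
(ψ ∧ φ) ≡ ψ = 1/7 ≡ 5/7 = 3/7
¬((ψ ∧ φ) ≡ ψ) = ¬3/7 = 4/7
(¬φ ≡ (¬ψ ∧ φ)) ⊃ ¬((ψ ∧ φ) ≡ ψ) = 2/7 ⊃ 4/7 = 1
(((ψ ∧ (φ ⊃ φ)) ∧ φ) ∧ (((φ ∧ ψ) ∧ ψ) ≡ (ψ ⊃ φ))) ≡ ((¬φ ≡ (¬ψ ∧ φ)) ⊃ ¬((ψ ∧ φ) ≡ ψ)) = 1/7 ≡ 1 = 1/7

1/7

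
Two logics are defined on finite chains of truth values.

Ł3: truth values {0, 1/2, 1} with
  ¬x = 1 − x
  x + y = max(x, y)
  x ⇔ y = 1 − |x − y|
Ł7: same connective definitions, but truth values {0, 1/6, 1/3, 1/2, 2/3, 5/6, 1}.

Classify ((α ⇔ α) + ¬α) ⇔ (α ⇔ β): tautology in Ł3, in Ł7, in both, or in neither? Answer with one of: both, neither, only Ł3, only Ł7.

neither

In Ł3: at α = 0, β = 1/2 the value is 1/2 — not a tautology.
In Ł7: at α = 0, β = 1/6 the value is 5/6 — not a tautology.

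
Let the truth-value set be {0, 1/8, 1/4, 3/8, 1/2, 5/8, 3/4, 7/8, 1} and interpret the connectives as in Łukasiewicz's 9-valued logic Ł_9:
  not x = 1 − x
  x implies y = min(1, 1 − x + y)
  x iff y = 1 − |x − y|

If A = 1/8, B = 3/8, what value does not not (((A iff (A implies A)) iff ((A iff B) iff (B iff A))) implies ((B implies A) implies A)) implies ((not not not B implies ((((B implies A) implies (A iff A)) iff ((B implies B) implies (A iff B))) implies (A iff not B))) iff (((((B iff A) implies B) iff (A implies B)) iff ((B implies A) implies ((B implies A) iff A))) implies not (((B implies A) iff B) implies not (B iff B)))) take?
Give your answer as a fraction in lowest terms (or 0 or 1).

A implies A = 1/8 implies 1/8 = 1
A iff (A implies A) = 1/8 iff 1 = 1/8
A iff B = 1/8 iff 3/8 = 3/4
B iff A = 3/8 iff 1/8 = 3/4
(A iff B) iff (B iff A) = 3/4 iff 3/4 = 1
(A iff (A implies A)) iff ((A iff B) iff (B iff A)) = 1/8 iff 1 = 1/8
B implies A = 3/8 implies 1/8 = 3/4
(B implies A) implies A = 3/4 implies 1/8 = 3/8
((A iff (A implies A)) iff ((A iff B) iff (B iff A))) implies ((B implies A) implies A) = 1/8 implies 3/8 = 1
not (((A iff (A implies A)) iff ((A iff B) iff (B iff A))) implies ((B implies A) implies A)) = not 1 = 0
not not (((A iff (A implies A)) iff ((A iff B) iff (B iff A))) implies ((B implies A) implies A)) = not 0 = 1
not B = not 3/8 = 5/8
not not B = not 5/8 = 3/8
not not not B = not 3/8 = 5/8
B implies A = 3/8 implies 1/8 = 3/4
A iff A = 1/8 iff 1/8 = 1
(B implies A) implies (A iff A) = 3/4 implies 1 = 1
B implies B = 3/8 implies 3/8 = 1
A iff B = 1/8 iff 3/8 = 3/4
(B implies B) implies (A iff B) = 1 implies 3/4 = 3/4
((B implies A) implies (A iff A)) iff ((B implies B) implies (A iff B)) = 1 iff 3/4 = 3/4
not B = not 3/8 = 5/8
A iff not B = 1/8 iff 5/8 = 1/2
(((B implies A) implies (A iff A)) iff ((B implies B) implies (A iff B))) implies (A iff not B) = 3/4 implies 1/2 = 3/4
not not not B implies ((((B implies A) implies (A iff A)) iff ((B implies B) implies (A iff B))) implies (A iff not B)) = 5/8 implies 3/4 = 1
B iff A = 3/8 iff 1/8 = 3/4
(B iff A) implies B = 3/4 implies 3/8 = 5/8
A implies B = 1/8 implies 3/8 = 1
((B iff A) implies B) iff (A implies B) = 5/8 iff 1 = 5/8
B implies A = 3/8 implies 1/8 = 3/4
B implies A = 3/8 implies 1/8 = 3/4
(B implies A) iff A = 3/4 iff 1/8 = 3/8
(B implies A) implies ((B implies A) iff A) = 3/4 implies 3/8 = 5/8
(((B iff A) implies B) iff (A implies B)) iff ((B implies A) implies ((B implies A) iff A)) = 5/8 iff 5/8 = 1
B implies A = 3/8 implies 1/8 = 3/4
(B implies A) iff B = 3/4 iff 3/8 = 5/8
B iff B = 3/8 iff 3/8 = 1
not (B iff B) = not 1 = 0
((B implies A) iff B) implies not (B iff B) = 5/8 implies 0 = 3/8
not (((B implies A) iff B) implies not (B iff B)) = not 3/8 = 5/8
((((B iff A) implies B) iff (A implies B)) iff ((B implies A) implies ((B implies A) iff A))) implies not (((B implies A) iff B) implies not (B iff B)) = 1 implies 5/8 = 5/8
(not not not B implies ((((B implies A) implies (A iff A)) iff ((B implies B) implies (A iff B))) implies (A iff not B))) iff (((((B iff A) implies B) iff (A implies B)) iff ((B implies A) implies ((B implies A) iff A))) implies not (((B implies A) iff B) implies not (B iff B))) = 1 iff 5/8 = 5/8
not not (((A iff (A implies A)) iff ((A iff B) iff (B iff A))) implies ((B implies A) implies A)) implies ((not not not B implies ((((B implies A) implies (A iff A)) iff ((B implies B) implies (A iff B))) implies (A iff not B))) iff (((((B iff A) implies B) iff (A implies B)) iff ((B implies A) implies ((B implies A) iff A))) implies not (((B implies A) iff B) implies not (B iff B)))) = 1 implies 5/8 = 5/8

5/8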